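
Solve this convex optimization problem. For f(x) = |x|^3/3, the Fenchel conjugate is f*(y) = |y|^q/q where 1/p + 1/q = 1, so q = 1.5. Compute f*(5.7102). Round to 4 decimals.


The conjugate exponent q satisfies 1/p + 1/q = 1.
p = 3, so q = 3/(3 - 1) = 1.5
|y|^q = 5.7102^1.5 = 13.6451
f*(5.7102) = 13.6451 / 1.5 = 9.0967


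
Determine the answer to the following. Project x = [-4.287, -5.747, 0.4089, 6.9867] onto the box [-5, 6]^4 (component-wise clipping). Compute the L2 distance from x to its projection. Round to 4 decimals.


Project each component onto [-5, 6].
clip(-4.287) = -4.287, clip(-5.747) = -5.0, clip(0.4089) = 0.4089, clip(6.9867) = 6.0
Projection = [-4.287, -5.0, 0.4089, 6.0]
Squared diffs: [0.0, 0.558, 0.0, 0.9736]
Distance = sqrt(1.5316) = 1.2376


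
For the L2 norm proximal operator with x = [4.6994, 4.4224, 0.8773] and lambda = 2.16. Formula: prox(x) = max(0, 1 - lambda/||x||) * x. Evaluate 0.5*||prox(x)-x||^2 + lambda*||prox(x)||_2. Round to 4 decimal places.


Step 1: Compute ||x||.
||x|| = 6.5124
Step 2: Compute scaling factor.
scale = max(0, 1 - 2.16/6.5124) = 0.6683
Step 3: prox(x) = [3.1407, 2.9556, 0.5863]
||prox(x)|| = 4.3524
Step 4: Proximal objective.
0.5*||prox-x||^2 = 2.3328
lambda*||prox|| = 9.4012
Total = 11.734


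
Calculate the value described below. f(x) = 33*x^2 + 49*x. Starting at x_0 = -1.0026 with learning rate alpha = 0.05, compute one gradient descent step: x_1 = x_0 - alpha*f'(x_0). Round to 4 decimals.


We compute the gradient at x_0 and apply the update.
f'(x) = 66*x + 49
f'(-1.0026) = 66*-1.0026 + 49 = -17.1716
x_1 = -1.0026 - 0.05*-17.1716 = -0.144


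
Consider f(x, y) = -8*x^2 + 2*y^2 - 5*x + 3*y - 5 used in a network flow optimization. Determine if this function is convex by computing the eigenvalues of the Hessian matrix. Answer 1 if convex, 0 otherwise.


The Hessian of f(x,y) = -8*x^2 + 2*y^2 - 5*x + 3*y - 5 is:
H = [[-16, 0], [0, 4]]
Trace = -16 + 4 = -12
Determinant = -16*4 - (0)^2 = -64
Discriminant = (-12)^2 - 4*-64 = 400.0
Eigenvalues: lambda_1 = -16.0, lambda_2 = 4.0
The function is not convex.

0


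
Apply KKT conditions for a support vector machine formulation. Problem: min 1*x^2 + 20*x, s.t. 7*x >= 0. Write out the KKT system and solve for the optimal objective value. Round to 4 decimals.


Step 1: Try lambda = 0 (constraint inactive).
x_unc = -20/(2*1) = -10.0
Check: 7*-10.0 = -70.0 < 0 -- violated!
Step 2: Constraint must be active: 7*x = 0
x* = 0/7 = 0.0
lambda = (2*1*0.0 + 20)/7 = 2.8571
Step 3: Compute optimal value.
f(x*) = 1*0.0^2 + 20*0.0 = 0.0


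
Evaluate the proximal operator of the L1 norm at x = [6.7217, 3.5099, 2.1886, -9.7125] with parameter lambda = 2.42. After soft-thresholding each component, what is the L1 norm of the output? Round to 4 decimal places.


Soft-thresholding with lambda = 2.42:
prox(6.7217) = sign(6.7217)*max(|6.7217| - 2.42, 0) = 4.3017
prox(3.5099) = sign(3.5099)*max(|3.5099| - 2.42, 0) = 1.0899
prox(2.1886) = sign(2.1886)*max(|2.1886| - 2.42, 0) = 0.0
prox(-9.7125) = sign(-9.7125)*max(|-9.7125| - 2.42, 0) = -7.2925
prox(x) = [4.3017, 1.0899, 0.0, -7.2925]
||prox(x)||_1 = 4.3017 + 1.0899 + 0.0 + 7.2925 = 12.6841


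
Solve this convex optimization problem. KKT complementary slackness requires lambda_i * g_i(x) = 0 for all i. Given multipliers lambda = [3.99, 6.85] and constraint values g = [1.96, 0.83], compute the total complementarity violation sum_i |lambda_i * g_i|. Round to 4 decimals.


KKT complementary slackness check:
lambda_1 * g_1 = 3.99 * 1.96 = 7.8204
lambda_2 * g_2 = 6.85 * 0.83 = 5.6855
Total violation = 7.8204 + 5.6855 = 13.5059


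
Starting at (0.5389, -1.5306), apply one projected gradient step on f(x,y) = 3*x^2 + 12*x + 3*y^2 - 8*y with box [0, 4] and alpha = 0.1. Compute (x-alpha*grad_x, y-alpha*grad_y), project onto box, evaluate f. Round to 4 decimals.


Step 1: Compute gradient at (0.5389, -1.5306).
grad_x = 2*3*0.5389 + 12 = 15.2334
grad_y = 2*3*-1.5306 - 8 = -17.1836
Step 2: Gradient step.
x_raw = 0.5389 - 0.1*15.2334 = -0.9844
y_raw = -1.5306 - 0.1*-17.1836 = 0.1878
Step 3: Project onto [0, 4].
x_proj = clip(-0.9844) = 0.0
y_proj = clip(0.1878) = 0.1878
Step 4: Evaluate f.
f(0.0, 0.1878) = -1.3963


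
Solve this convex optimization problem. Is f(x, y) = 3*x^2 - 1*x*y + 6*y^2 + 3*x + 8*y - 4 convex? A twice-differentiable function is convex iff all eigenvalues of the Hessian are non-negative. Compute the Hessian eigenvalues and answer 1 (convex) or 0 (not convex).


The Hessian of f(x,y) = 3*x^2 - 1*x*y + 6*y^2 + 3*x + 8*y - 4 is:
H = [[6, -1], [-1, 12]]
Trace = 6 + 12 = 18
Determinant = 6*12 - (-1)^2 = 71
Discriminant = (18)^2 - 4*71 = 40.0
Eigenvalues: lambda_1 = 5.8377, lambda_2 = 12.1623
The function is convex.

1


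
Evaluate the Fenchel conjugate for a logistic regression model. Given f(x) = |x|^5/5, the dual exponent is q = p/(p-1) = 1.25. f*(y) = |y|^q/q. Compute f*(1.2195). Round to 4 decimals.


The conjugate exponent q satisfies 1/p + 1/q = 1.
p = 5, so q = 5/(5 - 1) = 1.25
|y|^q = 1.2195^1.25 = 1.2815
f*(1.2195) = 1.2815 / 1.25 = 1.0252


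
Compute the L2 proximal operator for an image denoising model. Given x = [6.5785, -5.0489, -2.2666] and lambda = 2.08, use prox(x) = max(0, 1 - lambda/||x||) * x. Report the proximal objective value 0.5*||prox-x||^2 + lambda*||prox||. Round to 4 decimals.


Step 1: Compute ||x||.
||x|| = 8.5968
Step 2: Compute scaling factor.
scale = max(0, 1 - 2.08/8.5968) = 0.7581
Step 3: prox(x) = [4.9868, -3.8273, -1.7182]
||prox(x)|| = 6.5168
Step 4: Proximal objective.
0.5*||prox-x||^2 = 2.1632
lambda*||prox|| = 13.5549
Total = 15.7182


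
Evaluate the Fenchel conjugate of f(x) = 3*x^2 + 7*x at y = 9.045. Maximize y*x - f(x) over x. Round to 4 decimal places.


f*(y) = sup_x {y*x - a*x^2 - b*x} = sup_x {(y-b)*x - a*x^2}
FOC: (y - b) - 2a*x = 0 => x* = (y - b)/(2a)
x* = (9.045 - 7)/(2*3) = 0.3408
f*(9.045) = (y-b)^2/(4a) = (9.045 - 7)^2/(4*3)
= 4.182/12 = 0.3485


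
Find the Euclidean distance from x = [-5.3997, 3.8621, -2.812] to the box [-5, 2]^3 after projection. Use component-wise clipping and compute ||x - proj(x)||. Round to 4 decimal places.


Project each component onto [-5, 2].
clip(-5.3997) = -5.0, clip(3.8621) = 2.0, clip(-2.812) = -2.812
Projection = [-5.0, 2.0, -2.812]
Squared diffs: [0.1598, 3.4674, 0.0]
Distance = sqrt(3.6272) = 1.9045


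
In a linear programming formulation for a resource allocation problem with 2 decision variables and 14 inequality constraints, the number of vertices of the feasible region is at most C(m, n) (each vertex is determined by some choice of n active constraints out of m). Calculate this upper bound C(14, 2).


Each vertex corresponds to some choice of n active constraints out of m, so the number of vertices is at most C(m, n) = m! / (n!(m-n)!).
m = 14, n = 2
Numerator: 14 * 13
Denominator: 2! = 2
C(14, 2) = 91


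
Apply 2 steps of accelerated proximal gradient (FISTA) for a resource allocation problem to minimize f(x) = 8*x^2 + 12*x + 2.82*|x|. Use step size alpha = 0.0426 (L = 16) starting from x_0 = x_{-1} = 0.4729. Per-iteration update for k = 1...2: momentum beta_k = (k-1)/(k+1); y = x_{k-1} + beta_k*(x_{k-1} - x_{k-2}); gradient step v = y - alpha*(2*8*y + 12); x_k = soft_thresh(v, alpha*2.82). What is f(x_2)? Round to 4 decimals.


FISTA on f(x) = 8*x^2 + 12*x + 2.82*|x|
L = 16, alpha = 0.0426
Iteration 1: beta = 0.0, y = 0.4729 + 0.0*(0.4729 - 0.4729) = 0.4729
  grad(y) = 19.5664, v = y - alpha*grad = -0.3606
  prox(v) = soft_thresh(-0.3606, 0.1201) = -0.2405
Iteration 2: beta = 0.3333, y = -0.2405 + 0.3333*(-0.2405 - 0.4729) = -0.4783
  grad(y) = 4.3473, v = y - alpha*grad = -0.6635
  prox(v) = soft_thresh(-0.6635, 0.1201) = -0.5434
f(x_2) = 8*(-0.5434)^2 + 12*(-0.5434) + 2.82*|-0.5434| = -2.6261


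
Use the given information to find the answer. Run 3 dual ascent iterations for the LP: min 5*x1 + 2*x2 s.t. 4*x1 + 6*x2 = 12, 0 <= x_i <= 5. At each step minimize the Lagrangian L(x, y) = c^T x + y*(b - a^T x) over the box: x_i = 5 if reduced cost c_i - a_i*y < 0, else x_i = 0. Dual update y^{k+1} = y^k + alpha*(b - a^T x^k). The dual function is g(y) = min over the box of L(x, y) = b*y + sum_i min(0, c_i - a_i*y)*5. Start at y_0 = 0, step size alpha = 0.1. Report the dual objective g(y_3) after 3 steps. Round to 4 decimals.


Dual ascent for LP: min 5*x1 + 2*x2, 4*x1 + 6*x2 = 12, 0 <= x_i <= 5
Step 1: y^k = 0.0, reduced costs: (5.0, 2.0)
  x^k = (0.0, 0.0), subgradient = b - a^T x = 12.0
  y^{k+1} = 0.0 + 0.1*12.0 = 1.2
Step 2: y^k = 1.2, reduced costs: (0.2, -5.2)
  x^k = (0.0, 5.0), subgradient = b - a^T x = -18.0
  y^{k+1} = 1.2 + 0.1*-18.0 = -0.6
Step 3: y^k = -0.6, reduced costs: (7.4, 5.6)
  x^k = (0.0, 0.0), subgradient = b - a^T x = 12.0
  y^{k+1} = -0.6 + 0.1*12.0 = 0.6
Dual objective at y_3 = 0.6: reduced costs (2.6, -1.6), box minimizer x = (0.0, 5.0)
g(y_3) = b*y + (c1 - a1*y)*x1 + (c2 - a2*y)*x2 = 12*0.6 + 2.6*0.0 + (-1.6)*5.0 = 7.2 + 0.0 - 8.0 = -0.8


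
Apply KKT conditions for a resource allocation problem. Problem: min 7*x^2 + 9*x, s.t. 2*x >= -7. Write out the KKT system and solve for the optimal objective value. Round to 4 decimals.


Step 1: Try lambda = 0 (constraint inactive).
Stationarity: 2*7*x + 9 = 0
x* = -9/(2*7) = -9/14 = -0.6429 (rounded; the exact value -9/14 is used below)
Check constraint: 2*-0.6429 = -1.2858 >= -7 -- satisfied.
Step 2: Compute optimal value.
f(x*) = 7*(-9/14)^2 + 9*(-9/14) = -2.8929


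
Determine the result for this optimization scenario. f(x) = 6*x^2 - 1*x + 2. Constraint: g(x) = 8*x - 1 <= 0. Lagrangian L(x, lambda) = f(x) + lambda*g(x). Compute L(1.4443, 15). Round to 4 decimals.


Step 1: Evaluate f(x).
f(1.4443) = 6*1.4443^2 - 1*1.4443 + 2 = 13.0717
Step 2: Evaluate g(x).
g(1.4443) = 8*1.4443 - 1 = 10.5544
Step 3: Compute Lagrangian.
L = 13.0717 + 15*10.5544 = 171.3877


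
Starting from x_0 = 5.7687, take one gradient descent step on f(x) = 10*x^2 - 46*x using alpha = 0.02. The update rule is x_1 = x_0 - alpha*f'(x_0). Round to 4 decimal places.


We compute the gradient at x_0 and apply the update.
f'(x) = 20*x - 46
f'(5.7687) = 20*5.7687 - 46 = 69.374
x_1 = 5.7687 - 0.02*69.374 = 4.3812


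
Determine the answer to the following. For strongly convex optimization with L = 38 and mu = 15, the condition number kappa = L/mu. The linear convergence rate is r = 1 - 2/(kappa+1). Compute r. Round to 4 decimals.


Step 1: Compute the condition number.
kappa = L/mu = 38/15 = 2.5333
Step 2: Compute the convergence rate.
r = 1 - 2/(kappa + 1) = 1 - 2*mu/(L + mu) = (L - mu)/(L + mu) = 23/53 = 0.434


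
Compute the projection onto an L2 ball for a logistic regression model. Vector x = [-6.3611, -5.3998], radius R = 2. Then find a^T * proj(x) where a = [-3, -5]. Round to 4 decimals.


Step 1: Compute ||x|| (intermediates to 6 decimals).
||x|| = sqrt((-6.3611)^2 + (-5.3998)^2) = 8.343946
Step 2: Project.
Since ||x|| > R, scale = R/||x|| = 2/8.343946 = 0.239695, proj(x) = scale * x
proj(x) = [-1.524724, -1.294305]
Step 3: Dot product.
a^T * proj(x) = -3*(-1.524724) - 5*(-1.294305) = 11.0457


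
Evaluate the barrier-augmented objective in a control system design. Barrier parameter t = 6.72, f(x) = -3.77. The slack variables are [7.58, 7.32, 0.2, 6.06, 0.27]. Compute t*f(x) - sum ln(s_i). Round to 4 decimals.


Step 1: Compute log-barrier.
ln values: [2.0255, 1.9906, -1.6094, 1.8017, -1.3093]
phi = -(2.0255 + 1.9906 - 1.6094 + 1.8017 - 1.3093) = -2.8991
Step 2: Compute augmented objective.
t*f(x) = 6.72*-3.77 = -25.3344
Total = -25.3344 - 2.8991 = -28.2335


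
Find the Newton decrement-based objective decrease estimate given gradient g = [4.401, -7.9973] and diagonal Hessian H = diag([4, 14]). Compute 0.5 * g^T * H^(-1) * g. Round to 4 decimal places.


Step 1: H is diagonal, so H^(-1) * g = [1.1003, -0.5712].
Step 2: g^T H^(-1) g = sum_i g_i^2 / H_ii
  = (4.401)^2/4 + (-7.9973)^2/14
  = 4.8422 + 4.5683 = 9.4105
Step 3: Objective decrease = 0.5 * g^T H^(-1) g = 4.7053


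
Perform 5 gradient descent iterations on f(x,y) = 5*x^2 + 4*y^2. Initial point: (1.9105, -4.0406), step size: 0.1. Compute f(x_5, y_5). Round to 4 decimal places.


Gradient descent on f(x,y) = 5*x^2 + 4*y^2.
Starting point: (1.9105, -4.0406), alpha = 0.1
Step 1: grad_x = 2*5*1.9105 = 19.105, grad_y = 2*4*-4.0406 = -32.3248
  x_1 = 1.9105 - 0.1*19.105 = 0.0
  y_1 = -4.0406 - 0.1*-32.3248 = -0.8081
Step 2: grad_x = 2*5*0.0 = 0.0, grad_y = 2*4*-0.8081 = -6.465
  x_2 = 0.0 - 0.1*0.0 = 0.0
  y_2 = -0.8081 - 0.1*-6.465 = -0.1616
Step 3: grad_x = 2*5*0.0 = 0.0, grad_y = 2*4*-0.1616 = -1.293
  x_3 = 0.0 - 0.1*0.0 = 0.0
  y_3 = -0.1616 - 0.1*-1.293 = -0.0323
Step 4: grad_x = 2*5*0.0 = 0.0, grad_y = 2*4*-0.0323 = -0.2586
  x_4 = 0.0 - 0.1*0.0 = 0.0
  y_4 = -0.0323 - 0.1*-0.2586 = -0.0065
Step 5: grad_x = 2*5*0.0 = 0.0, grad_y = 2*4*-0.0065 = -0.0517
  x_5 = 0.0 - 0.1*0.0 = 0.0
  y_5 = -0.0065 - 0.1*-0.0517 = -0.0013
f(0.0, -0.0013) = 5*0.0^2 + 4*(-0.0013)^2 = 0.0


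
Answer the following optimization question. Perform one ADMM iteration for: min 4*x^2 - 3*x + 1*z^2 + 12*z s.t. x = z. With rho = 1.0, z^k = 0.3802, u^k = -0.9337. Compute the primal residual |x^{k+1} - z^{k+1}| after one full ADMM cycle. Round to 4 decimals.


ADMM iteration with rho = 1.0, z^k = 0.3802, u^k = -0.9337
Step 1: x-update.
Minimize 4*x^2 - 3*x + (1.0/2)*(x - 0.3802 - 0.9337)^2
FOC: (2*4 + 1.0)*x = 3 + 1.0*(0.3802 + 0.9337)
x^{k+1} = 0.4793
Step 2: z-update.
Minimize 1*z^2 + 12*z + (1.0/2)*(0.4793 - z - 0.9337)^2
FOC: (2*1 + 1.0)*z = -12 + 1.0*(0.4793 - 0.9337)
z^{k+1} = -4.1515
Step 3: u-update.
u^{k+1} = -0.9337 + 0.4793 + 4.1515 = 3.6971
Step 4: Primal residual = |0.4793 + 4.1515| = 4.6308


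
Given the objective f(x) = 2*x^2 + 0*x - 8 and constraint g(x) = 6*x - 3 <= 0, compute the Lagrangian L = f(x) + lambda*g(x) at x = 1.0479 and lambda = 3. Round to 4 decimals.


Step 1: Evaluate f(x).
f(1.0479) = 2*1.0479^2 + 0*1.0479 - 8 = -5.8038
Step 2: Evaluate g(x).
g(1.0479) = 6*1.0479 - 3 = 3.2874
Step 3: Compute Lagrangian.
L = -5.8038 + 3*3.2874 = 4.0584


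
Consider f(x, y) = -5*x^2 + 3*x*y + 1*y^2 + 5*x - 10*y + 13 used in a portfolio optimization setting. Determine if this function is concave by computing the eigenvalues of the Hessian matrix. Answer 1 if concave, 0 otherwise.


The Hessian of f(x,y) = -5*x^2 + 3*x*y + 1*y^2 + 5*x - 10*y + 13 is:
H = [[-10, 3], [3, 2]]
Trace = -10 + 2 = -8
Determinant = -10*2 - (3)^2 = -29
Discriminant = (-8)^2 - 4*-29 = 180.0
Eigenvalues: lambda_1 = -10.7082, lambda_2 = 2.7082
The function is not concave.

0


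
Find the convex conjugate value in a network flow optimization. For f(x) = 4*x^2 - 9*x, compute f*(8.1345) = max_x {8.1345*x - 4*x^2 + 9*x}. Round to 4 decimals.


f*(y) = sup_x {y*x - a*x^2 - b*x} = sup_x {(y-b)*x - a*x^2}
FOC: (y - b) - 2a*x = 0 => x* = (y - b)/(2a)
x* = (8.1345 + 9)/(2*4) = 2.1418
f*(8.1345) = (y-b)^2/(4a) = (8.1345 + 9)^2/(4*4)
= 293.5911/16 = 18.3494


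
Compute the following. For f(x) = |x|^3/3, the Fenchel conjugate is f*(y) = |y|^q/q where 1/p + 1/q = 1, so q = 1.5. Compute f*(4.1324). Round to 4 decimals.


The conjugate exponent q satisfies 1/p + 1/q = 1.
p = 3, so q = 3/(3 - 1) = 1.5
|y|^q = 4.1324^1.5 = 8.4005
f*(4.1324) = 8.4005 / 1.5 = 5.6003


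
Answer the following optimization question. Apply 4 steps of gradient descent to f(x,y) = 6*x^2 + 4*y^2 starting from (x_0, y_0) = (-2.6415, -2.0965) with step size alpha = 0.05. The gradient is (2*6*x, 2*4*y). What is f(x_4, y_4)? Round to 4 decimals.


Gradient descent on f(x,y) = 6*x^2 + 4*y^2.
Starting point: (-2.6415, -2.0965), alpha = 0.05
Step 1: grad_x = 2*6*-2.6415 = -31.698, grad_y = 2*4*-2.0965 = -16.772
  x_1 = -2.6415 - 0.05*-31.698 = -1.0566
  y_1 = -2.0965 - 0.05*-16.772 = -1.2579
Step 2: grad_x = 2*6*-1.0566 = -12.6792, grad_y = 2*4*-1.2579 = -10.0632
  x_2 = -1.0566 - 0.05*-12.6792 = -0.4226
  y_2 = -1.2579 - 0.05*-10.0632 = -0.7547
Step 3: grad_x = 2*6*-0.4226 = -5.0717, grad_y = 2*4*-0.7547 = -6.0379
  x_3 = -0.4226 - 0.05*-5.0717 = -0.1691
  y_3 = -0.7547 - 0.05*-6.0379 = -0.4528
Step 4: grad_x = 2*6*-0.1691 = -2.0287, grad_y = 2*4*-0.4528 = -3.6228
  x_4 = -0.1691 - 0.05*-2.0287 = -0.0676
  y_4 = -0.4528 - 0.05*-3.6228 = -0.2717
f(-0.0676, -0.2717) = 6*(-0.0676)^2 + 4*(-0.2717)^2 = 0.3227


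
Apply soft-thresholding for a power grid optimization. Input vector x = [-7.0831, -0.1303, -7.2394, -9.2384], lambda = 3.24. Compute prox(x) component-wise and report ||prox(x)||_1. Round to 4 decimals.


Soft-thresholding with lambda = 3.24:
prox(-7.0831) = sign(-7.0831)*max(|-7.0831| - 3.24, 0) = -3.8431
prox(-0.1303) = sign(-0.1303)*max(|-0.1303| - 3.24, 0) = 0.0
prox(-7.2394) = sign(-7.2394)*max(|-7.2394| - 3.24, 0) = -3.9994
prox(-9.2384) = sign(-9.2384)*max(|-9.2384| - 3.24, 0) = -5.9984
prox(x) = [-3.8431, 0.0, -3.9994, -5.9984]
||prox(x)||_1 = 3.8431 + 0.0 + 3.9994 + 5.9984 = 13.8409


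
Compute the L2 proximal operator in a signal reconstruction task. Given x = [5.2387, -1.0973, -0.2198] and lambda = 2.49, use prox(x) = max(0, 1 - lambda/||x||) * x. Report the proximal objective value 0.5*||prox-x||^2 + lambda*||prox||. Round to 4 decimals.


Step 1: Compute ||x||.
||x|| = 5.3569
Step 2: Compute scaling factor.
scale = max(0, 1 - 2.49/5.3569) = 0.5352
Step 3: prox(x) = [2.8036, -0.5873, -0.1176]
||prox(x)|| = 2.8669
Step 4: Proximal objective.
0.5*||prox-x||^2 = 3.1001
lambda*||prox|| = 7.1386
Total = 10.2386


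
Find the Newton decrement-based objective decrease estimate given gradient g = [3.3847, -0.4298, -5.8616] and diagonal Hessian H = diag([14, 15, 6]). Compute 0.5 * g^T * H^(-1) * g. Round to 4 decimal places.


Step 1: H is diagonal, so H^(-1) * g = [0.2418, -0.0287, -0.9769].
Step 2: g^T H^(-1) g = sum_i g_i^2 / H_ii
  = (3.3847)^2/14 + (-0.4298)^2/15 + (-5.8616)^2/6
  = 0.8183 + 0.0123 + 5.7264 = 6.557
Step 3: Objective decrease = 0.5 * g^T H^(-1) g = 3.2785


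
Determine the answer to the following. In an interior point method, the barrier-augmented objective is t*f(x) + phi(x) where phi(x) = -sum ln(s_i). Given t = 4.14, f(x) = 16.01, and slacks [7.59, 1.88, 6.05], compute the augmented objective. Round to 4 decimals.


Step 1: Compute log-barrier.
ln values: [2.0268, 0.6313, 1.8001]
phi = -(2.0268 + 0.6313 + 1.8001) = -4.4582
Step 2: Compute augmented objective.
t*f(x) = 4.14*16.01 = 66.2814
Total = 66.2814 - 4.4582 = 61.8232


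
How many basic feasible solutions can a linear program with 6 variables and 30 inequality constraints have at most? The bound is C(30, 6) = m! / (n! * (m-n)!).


Each vertex corresponds to some choice of n active constraints out of m, so the number of vertices is at most C(m, n) = m! / (n!(m-n)!).
m = 30, n = 6
Numerator: 30 * 29 * 28 * 27 * 26 * 25
Denominator: 6! = 720
C(30, 6) = 593775


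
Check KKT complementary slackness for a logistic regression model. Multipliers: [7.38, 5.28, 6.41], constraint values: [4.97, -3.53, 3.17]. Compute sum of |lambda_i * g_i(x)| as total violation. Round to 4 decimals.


KKT complementary slackness check:
lambda_1 * g_1 = 7.38 * 4.97 = 36.6786
lambda_2 * g_2 = 5.28 * -3.53 = -18.6384
lambda_3 * g_3 = 6.41 * 3.17 = 20.3197
Total violation = 36.6786 + 18.6384 + 20.3197 = 75.6367


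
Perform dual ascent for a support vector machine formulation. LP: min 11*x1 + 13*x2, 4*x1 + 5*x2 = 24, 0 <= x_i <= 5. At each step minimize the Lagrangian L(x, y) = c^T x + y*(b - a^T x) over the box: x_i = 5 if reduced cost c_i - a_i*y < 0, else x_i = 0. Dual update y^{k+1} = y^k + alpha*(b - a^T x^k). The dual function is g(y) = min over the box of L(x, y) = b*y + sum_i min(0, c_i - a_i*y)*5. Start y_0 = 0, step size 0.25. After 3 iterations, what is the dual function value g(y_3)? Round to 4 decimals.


Dual ascent for LP: min 11*x1 + 13*x2, 4*x1 + 5*x2 = 24, 0 <= x_i <= 5
Step 1: y^k = 0.0, reduced costs: (11.0, 13.0)
  x^k = (0.0, 0.0), subgradient = b - a^T x = 24.0
  y^{k+1} = 0.0 + 0.25*24.0 = 6.0
Step 2: y^k = 6.0, reduced costs: (-13.0, -17.0)
  x^k = (5.0, 5.0), subgradient = b - a^T x = -21.0
  y^{k+1} = 6.0 + 0.25*-21.0 = 0.75
Step 3: y^k = 0.75, reduced costs: (8.0, 9.25)
  x^k = (0.0, 0.0), subgradient = b - a^T x = 24.0
  y^{k+1} = 0.75 + 0.25*24.0 = 6.75
Dual objective at y_3 = 6.75: reduced costs (-16.0, -20.75), box minimizer x = (5.0, 5.0)
g(y_3) = b*y + (c1 - a1*y)*x1 + (c2 - a2*y)*x2 = 24*6.75 + (-16.0)*5.0 + (-20.75)*5.0 = 162.0 - 80.0 - 103.75 = -21.75


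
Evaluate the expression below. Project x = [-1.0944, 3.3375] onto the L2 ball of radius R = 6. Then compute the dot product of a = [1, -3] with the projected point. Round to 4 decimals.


Step 1: Compute ||x|| (intermediates to 6 decimals).
||x|| = sqrt((-1.0944)^2 + 3.3375^2) = 3.512352
Step 2: Project.
Since ||x|| <= R, proj = x (no scaling needed).
proj(x) = [-1.0944, 3.3375]
Step 3: Dot product.
a^T * proj(x) = 1*(-1.0944) - 3*3.3375 = -11.1069


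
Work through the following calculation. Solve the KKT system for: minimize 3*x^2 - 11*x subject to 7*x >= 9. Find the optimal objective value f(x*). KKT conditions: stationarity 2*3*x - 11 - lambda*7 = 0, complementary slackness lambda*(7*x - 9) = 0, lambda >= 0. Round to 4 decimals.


Step 1: Try lambda = 0 (constraint inactive).
Stationarity: 2*3*x - 11 = 0
x* = 11/(2*3) = 11/6 = 1.8333 (rounded; the exact value 11/6 is used below)
Check constraint: 7*1.8333 = 12.8331 >= 9 -- satisfied.
Step 2: Compute optimal value.
f(x*) = 3*(11/6)^2 - 11*(11/6) = -10.0833


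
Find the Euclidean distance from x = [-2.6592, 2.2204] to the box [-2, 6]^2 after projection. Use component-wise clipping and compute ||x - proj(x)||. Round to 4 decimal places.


Project each component onto [-2, 6].
clip(-2.6592) = -2.0, clip(2.2204) = 2.2204
Projection = [-2.0, 2.2204]
Squared diffs: [0.4345, 0.0]
Distance = sqrt(0.4345) = 0.6592


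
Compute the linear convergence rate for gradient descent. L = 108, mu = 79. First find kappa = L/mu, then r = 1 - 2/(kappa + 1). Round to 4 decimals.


Step 1: Compute the condition number.
kappa = L/mu = 108/79 = 1.3671
Step 2: Compute the convergence rate.
r = 1 - 2/(kappa + 1) = 1 - 2*mu/(L + mu) = (L - mu)/(L + mu) = 29/187 = 0.1551


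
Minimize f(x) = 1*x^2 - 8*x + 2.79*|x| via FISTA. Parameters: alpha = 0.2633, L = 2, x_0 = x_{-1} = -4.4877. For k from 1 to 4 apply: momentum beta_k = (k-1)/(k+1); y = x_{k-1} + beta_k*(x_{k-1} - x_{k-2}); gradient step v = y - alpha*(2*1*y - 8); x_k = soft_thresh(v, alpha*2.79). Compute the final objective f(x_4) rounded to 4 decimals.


FISTA on f(x) = 1*x^2 - 8*x + 2.79*|x|
L = 2, alpha = 0.2633
Iteration 1: beta = 0.0, y = -4.4877 + 0.0*(-4.4877 + 4.4877) = -4.4877
  grad(y) = -16.9754, v = y - alpha*grad = -0.0181
  prox(v) = soft_thresh(-0.0181, 0.7346) = 0.0
Iteration 2: beta = 0.3333, y = 0.0 + 0.3333*(0.0 + 4.4877) = 1.4959
  grad(y) = -5.0082, v = y - alpha*grad = 2.8146
  prox(v) = soft_thresh(2.8146, 0.7346) = 2.08
Iteration 3: beta = 0.5, y = 2.08 + 0.5*(2.08 - 0.0) = 3.1199
  grad(y) = -1.7601, v = y - alpha*grad = 3.5834
  prox(v) = soft_thresh(3.5834, 0.7346) = 2.8488
Iteration 4: beta = 0.6, y = 2.8488 + 0.6*(2.8488 - 2.08) = 3.3101
  grad(y) = -1.3799, v = y - alpha*grad = 3.6734
  prox(v) = soft_thresh(3.6734, 0.7346) = 2.9388
f(x_4) = 1*2.9388^2 - 8*2.9388 + 2.79*|2.9388| = -6.6746


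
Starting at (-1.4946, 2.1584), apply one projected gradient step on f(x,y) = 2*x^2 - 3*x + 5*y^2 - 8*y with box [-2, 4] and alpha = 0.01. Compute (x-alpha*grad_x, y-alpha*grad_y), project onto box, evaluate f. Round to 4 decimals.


Step 1: Compute gradient at (-1.4946, 2.1584).
grad_x = 2*2*-1.4946 - 3 = -8.9784
grad_y = 2*5*2.1584 - 8 = 13.584
Step 2: Gradient step.
x_raw = -1.4946 - 0.01*-8.9784 = -1.4048
y_raw = 2.1584 - 0.01*13.584 = 2.0226
Step 3: Project onto [-2, 4].
x_proj = clip(-1.4048) = -1.4048
y_proj = clip(2.0226) = 2.0226
Step 4: Evaluate f.
f(-1.4048, 2.0226) = 12.4347


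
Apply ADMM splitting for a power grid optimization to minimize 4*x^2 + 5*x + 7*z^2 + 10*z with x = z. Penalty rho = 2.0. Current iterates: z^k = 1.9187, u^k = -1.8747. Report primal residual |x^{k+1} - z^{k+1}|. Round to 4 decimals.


ADMM iteration with rho = 2.0, z^k = 1.9187, u^k = -1.8747
Step 1: x-update.
Minimize 4*x^2 + 5*x + (2.0/2)*(x - 1.9187 - 1.8747)^2
FOC: (2*4 + 2.0)*x = -5 + 2.0*(1.9187 + 1.8747)
x^{k+1} = 0.2587
Step 2: z-update.
Minimize 7*z^2 + 10*z + (2.0/2)*(0.2587 - z - 1.8747)^2
FOC: (2*7 + 2.0)*z = -10 + 2.0*(0.2587 - 1.8747)
z^{k+1} = -0.827
Step 3: u-update.
u^{k+1} = -1.8747 + 0.2587 + 0.827 = -0.789
Step 4: Primal residual = |0.2587 + 0.827| = 1.0857


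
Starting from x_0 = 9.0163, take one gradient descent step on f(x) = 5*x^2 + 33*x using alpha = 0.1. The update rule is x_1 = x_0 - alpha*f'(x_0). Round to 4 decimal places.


We compute the gradient at x_0 and apply the update.
f'(x) = 10*x + 33
f'(9.0163) = 10*9.0163 + 33 = 123.163
x_1 = 9.0163 - 0.1*123.163 = -3.3


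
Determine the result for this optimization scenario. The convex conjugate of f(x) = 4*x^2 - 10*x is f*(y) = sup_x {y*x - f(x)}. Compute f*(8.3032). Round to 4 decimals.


f*(y) = sup_x {y*x - a*x^2 - b*x} = sup_x {(y-b)*x - a*x^2}
FOC: (y - b) - 2a*x = 0 => x* = (y - b)/(2a)
x* = (8.3032 + 10)/(2*4) = 2.2879
f*(8.3032) = (y-b)^2/(4a) = (8.3032 + 10)^2/(4*4)
= 335.0071/16 = 20.9379


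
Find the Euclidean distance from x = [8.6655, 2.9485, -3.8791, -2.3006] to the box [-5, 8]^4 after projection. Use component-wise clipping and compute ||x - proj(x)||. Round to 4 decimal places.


Project each component onto [-5, 8].
clip(8.6655) = 8.0, clip(2.9485) = 2.9485, clip(-3.8791) = -3.8791, clip(-2.3006) = -2.3006
Projection = [8.0, 2.9485, -3.8791, -2.3006]
Squared diffs: [0.4429, 0.0, 0.0, 0.0]
Distance = sqrt(0.4429) = 0.6655


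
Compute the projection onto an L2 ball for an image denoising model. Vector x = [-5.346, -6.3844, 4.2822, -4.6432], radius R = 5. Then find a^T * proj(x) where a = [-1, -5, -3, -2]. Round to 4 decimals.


Step 1: Compute ||x|| (intermediates to 6 decimals).
||x|| = sqrt((-5.346)^2 + (-6.3844)^2 + 4.2822^2 + (-4.6432)^2) = 10.451642
Step 2: Project.
Since ||x|| > R, scale = R/||x|| = 5/10.451642 = 0.478394, proj(x) = scale * x
proj(x) = [-2.557494, -3.054259, 2.048579, -2.221279]
Step 3: Dot product.
a^T * proj(x) = -1*(-2.557494) - 5*(-3.054259) - 3*2.048579 - 2*(-2.221279) = 16.1256


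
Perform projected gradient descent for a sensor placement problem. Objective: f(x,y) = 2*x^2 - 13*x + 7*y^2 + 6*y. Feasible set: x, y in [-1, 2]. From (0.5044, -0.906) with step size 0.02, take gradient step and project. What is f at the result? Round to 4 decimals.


Step 1: Compute gradient at (0.5044, -0.906).
grad_x = 2*2*0.5044 - 13 = -10.9824
grad_y = 2*7*-0.906 + 6 = -6.684
Step 2: Gradient step.
x_raw = 0.5044 - 0.02*-10.9824 = 0.724
y_raw = -0.906 - 0.02*-6.684 = -0.7723
Step 3: Project onto [-1, 2].
x_proj = clip(0.724) = 0.724
y_proj = clip(-0.7723) = -0.7723
Step 4: Evaluate f.
f(0.724, -0.7723) = -8.8227


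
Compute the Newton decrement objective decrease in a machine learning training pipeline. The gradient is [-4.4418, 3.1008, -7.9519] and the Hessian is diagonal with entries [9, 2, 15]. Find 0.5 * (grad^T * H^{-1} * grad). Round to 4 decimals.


Step 1: H is diagonal, so H^(-1) * g = [-0.4935, 1.5504, -0.5301].
Step 2: g^T H^(-1) g = sum_i g_i^2 / H_ii
  = (-4.4418)^2/9 + (3.1008)^2/2 + (-7.9519)^2/15
  = 2.1922 + 4.8075 + 4.2155 = 11.2152
Step 3: Objective decrease = 0.5 * g^T H^(-1) g = 5.6076


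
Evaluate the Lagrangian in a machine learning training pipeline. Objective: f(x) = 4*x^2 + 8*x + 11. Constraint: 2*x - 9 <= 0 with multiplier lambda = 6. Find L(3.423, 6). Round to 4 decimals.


Step 1: Evaluate f(x).
f(3.423) = 4*3.423^2 + 8*3.423 + 11 = 85.2517
Step 2: Evaluate g(x).
g(3.423) = 2*3.423 - 9 = -2.154
Step 3: Compute Lagrangian.
L = 85.2517 + 6*-2.154 = 72.3277


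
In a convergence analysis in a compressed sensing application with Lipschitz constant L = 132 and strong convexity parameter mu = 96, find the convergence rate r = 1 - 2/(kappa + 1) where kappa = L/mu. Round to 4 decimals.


Step 1: Compute the condition number.
kappa = L/mu = 132/96 = 1.375
Step 2: Compute the convergence rate.
r = 1 - 2/(kappa + 1) = 1 - 2*mu/(L + mu) = (L - mu)/(L + mu) = 36/228 = 0.1579


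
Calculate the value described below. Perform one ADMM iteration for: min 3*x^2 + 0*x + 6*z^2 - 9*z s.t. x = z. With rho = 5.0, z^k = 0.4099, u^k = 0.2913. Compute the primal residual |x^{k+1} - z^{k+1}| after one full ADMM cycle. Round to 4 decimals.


ADMM iteration with rho = 5.0, z^k = 0.4099, u^k = 0.2913
Step 1: x-update.
Minimize 3*x^2 + 0*x + (5.0/2)*(x - 0.4099 + 0.2913)^2
FOC: (2*3 + 5.0)*x = 0 + 5.0*(0.4099 - 0.2913)
x^{k+1} = 0.0539
Step 2: z-update.
Minimize 6*z^2 - 9*z + (5.0/2)*(0.0539 - z + 0.2913)^2
FOC: (2*6 + 5.0)*z = 9 + 5.0*(0.0539 + 0.2913)
z^{k+1} = 0.6309
Step 3: u-update.
u^{k+1} = 0.2913 + 0.0539 - 0.6309 = -0.2857
Step 4: Primal residual = |0.0539 - 0.6309| = 0.577


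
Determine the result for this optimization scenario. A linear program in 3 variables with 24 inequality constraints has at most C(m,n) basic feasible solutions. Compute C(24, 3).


Each vertex corresponds to some choice of n active constraints out of m, so the number of vertices is at most C(m, n) = m! / (n!(m-n)!).
m = 24, n = 3
Numerator: 24 * 23 * 22
Denominator: 3! = 6
C(24, 3) = 2024


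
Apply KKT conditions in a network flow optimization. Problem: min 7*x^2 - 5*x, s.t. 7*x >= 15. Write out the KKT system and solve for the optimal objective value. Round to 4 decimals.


Step 1: Try lambda = 0 (constraint inactive).
x_unc = 5/(2*7) = 0.3571
Check: 7*0.3571 = 2.4997 < 15 -- violated!
Step 2: Constraint must be active: 7*x = 15
x* = 15/7 = 2.1429 (rounded; the exact value 15/7 is used below)
lambda = (2*7*(15/7) - 5)/7 = 3.5714
Step 3: Compute optimal value.
f(x*) = 7*(15/7)^2 - 5*(15/7) = 21.4286


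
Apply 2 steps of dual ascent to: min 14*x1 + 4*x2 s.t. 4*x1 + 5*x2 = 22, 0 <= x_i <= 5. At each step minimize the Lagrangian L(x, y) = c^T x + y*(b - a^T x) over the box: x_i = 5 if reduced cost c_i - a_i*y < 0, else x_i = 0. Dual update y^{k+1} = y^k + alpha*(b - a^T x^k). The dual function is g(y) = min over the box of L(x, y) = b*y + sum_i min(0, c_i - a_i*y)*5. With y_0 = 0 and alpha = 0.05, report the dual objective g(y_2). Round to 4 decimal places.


Dual ascent for LP: min 14*x1 + 4*x2, 4*x1 + 5*x2 = 22, 0 <= x_i <= 5
Step 1: y^k = 0.0, reduced costs: (14.0, 4.0)
  x^k = (0.0, 0.0), subgradient = b - a^T x = 22.0
  y^{k+1} = 0.0 + 0.05*22.0 = 1.1
Step 2: y^k = 1.1, reduced costs: (9.6, -1.5)
  x^k = (0.0, 5.0), subgradient = b - a^T x = -3.0
  y^{k+1} = 1.1 + 0.05*-3.0 = 0.95
Dual objective at y_2 = 0.95: reduced costs (10.2, -0.75), box minimizer x = (0.0, 5.0)
g(y_2) = b*y + (c1 - a1*y)*x1 + (c2 - a2*y)*x2 = 22*0.95 + 10.2*0.0 + (-0.75)*5.0 = 20.9 + 0.0 - 3.75 = 17.15


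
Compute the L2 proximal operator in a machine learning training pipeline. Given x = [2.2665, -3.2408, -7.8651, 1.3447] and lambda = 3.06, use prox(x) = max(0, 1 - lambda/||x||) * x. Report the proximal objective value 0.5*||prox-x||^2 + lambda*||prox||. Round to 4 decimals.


Step 1: Compute ||x||.
||x|| = 8.9055
Step 2: Compute scaling factor.
scale = max(0, 1 - 3.06/8.9055) = 0.6564
Step 3: prox(x) = [1.4877, -2.1272, -5.1626, 0.8827]
||prox(x)|| = 5.8455
Step 4: Proximal objective.
0.5*||prox-x||^2 = 4.6818
lambda*||prox|| = 17.8872
Total = 22.569


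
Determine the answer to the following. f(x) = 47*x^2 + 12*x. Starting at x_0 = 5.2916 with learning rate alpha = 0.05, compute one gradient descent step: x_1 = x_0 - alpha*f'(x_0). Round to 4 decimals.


We compute the gradient at x_0 and apply the update.
f'(x) = 94*x + 12
f'(5.2916) = 94*5.2916 + 12 = 509.4104
x_1 = 5.2916 - 0.05*509.4104 = -20.1789


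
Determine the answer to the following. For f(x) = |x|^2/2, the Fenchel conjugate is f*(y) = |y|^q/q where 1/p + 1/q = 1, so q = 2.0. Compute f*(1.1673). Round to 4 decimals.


The conjugate exponent q satisfies 1/p + 1/q = 1.
p = 2, so q = 2/(2 - 1) = 2.0
|y|^q = 1.1673^2.0 = 1.3626
f*(1.1673) = 1.3626 / 2.0 = 0.6813


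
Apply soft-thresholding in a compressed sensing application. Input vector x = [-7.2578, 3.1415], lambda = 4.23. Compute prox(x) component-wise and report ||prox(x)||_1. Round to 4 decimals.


Soft-thresholding with lambda = 4.23:
prox(-7.2578) = sign(-7.2578)*max(|-7.2578| - 4.23, 0) = -3.0278
prox(3.1415) = sign(3.1415)*max(|3.1415| - 4.23, 0) = 0.0
prox(x) = [-3.0278, 0.0]
||prox(x)||_1 = 3.0278 + 0.0 = 3.0278


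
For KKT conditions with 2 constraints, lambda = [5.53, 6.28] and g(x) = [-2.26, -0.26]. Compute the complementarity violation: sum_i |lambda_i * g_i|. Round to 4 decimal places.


KKT complementary slackness check:
lambda_1 * g_1 = 5.53 * -2.26 = -12.4978
lambda_2 * g_2 = 6.28 * -0.26 = -1.6328
Total violation = 12.4978 + 1.6328 = 14.1306


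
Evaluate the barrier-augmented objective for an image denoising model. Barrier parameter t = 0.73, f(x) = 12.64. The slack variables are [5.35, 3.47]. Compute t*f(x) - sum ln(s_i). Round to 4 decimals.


Step 1: Compute log-barrier.
ln values: [1.6771, 1.2442]
phi = -(1.6771 + 1.2442) = -2.9213
Step 2: Compute augmented objective.
t*f(x) = 0.73*12.64 = 9.2272
Total = 9.2272 - 2.9213 = 6.3059


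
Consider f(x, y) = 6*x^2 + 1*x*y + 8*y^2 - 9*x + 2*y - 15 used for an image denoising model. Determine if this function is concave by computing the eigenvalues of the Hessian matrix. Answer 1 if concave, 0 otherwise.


The Hessian of f(x,y) = 6*x^2 + 1*x*y + 8*y^2 - 9*x + 2*y - 15 is:
H = [[12, 1], [1, 16]]
Trace = 12 + 16 = 28
Determinant = 12*16 - (1)^2 = 191
Discriminant = (28)^2 - 4*191 = 20.0
Eigenvalues: lambda_1 = 11.7639, lambda_2 = 16.2361
The function is not concave.

0


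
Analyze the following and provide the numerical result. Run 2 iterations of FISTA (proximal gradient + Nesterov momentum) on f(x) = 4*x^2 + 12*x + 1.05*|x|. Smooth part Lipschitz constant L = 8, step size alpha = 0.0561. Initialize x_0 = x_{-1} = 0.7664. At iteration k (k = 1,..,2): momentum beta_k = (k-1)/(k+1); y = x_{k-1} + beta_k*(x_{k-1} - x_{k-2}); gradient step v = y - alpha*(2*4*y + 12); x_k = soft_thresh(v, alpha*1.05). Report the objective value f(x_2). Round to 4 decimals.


FISTA on f(x) = 4*x^2 + 12*x + 1.05*|x|
L = 8, alpha = 0.0561
Iteration 1: beta = 0.0, y = 0.7664 + 0.0*(0.7664 - 0.7664) = 0.7664
  grad(y) = 18.1312, v = y - alpha*grad = -0.2508
  prox(v) = soft_thresh(-0.2508, 0.0589) = -0.1919
Iteration 2: beta = 0.3333, y = -0.1919 + 0.3333*(-0.1919 - 0.7664) = -0.5113
  grad(y) = 7.9098, v = y - alpha*grad = -0.955
  prox(v) = soft_thresh(-0.955, 0.0589) = -0.8961
f(x_2) = 4*(-0.8961)^2 + 12*(-0.8961) + 1.05*|-0.8961| = -6.6003


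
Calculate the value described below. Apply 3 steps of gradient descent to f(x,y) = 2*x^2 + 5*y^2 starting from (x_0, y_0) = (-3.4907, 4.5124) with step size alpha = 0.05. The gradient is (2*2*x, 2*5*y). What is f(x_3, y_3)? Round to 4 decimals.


Gradient descent on f(x,y) = 2*x^2 + 5*y^2.
Starting point: (-3.4907, 4.5124), alpha = 0.05
Step 1: grad_x = 2*2*-3.4907 = -13.9628, grad_y = 2*5*4.5124 = 45.124
  x_1 = -3.4907 - 0.05*-13.9628 = -2.7926
  y_1 = 4.5124 - 0.05*45.124 = 2.2562
Step 2: grad_x = 2*2*-2.7926 = -11.1702, grad_y = 2*5*2.2562 = 22.562
  x_2 = -2.7926 - 0.05*-11.1702 = -2.234
  y_2 = 2.2562 - 0.05*22.562 = 1.1281
Step 3: grad_x = 2*2*-2.234 = -8.9362, grad_y = 2*5*1.1281 = 11.281
  x_3 = -2.234 - 0.05*-8.9362 = -1.7872
  y_3 = 1.1281 - 0.05*11.281 = 0.5641
f(-1.7872, 0.5641) = 2*(-1.7872)^2 + 5*0.5641^2 = 7.9792


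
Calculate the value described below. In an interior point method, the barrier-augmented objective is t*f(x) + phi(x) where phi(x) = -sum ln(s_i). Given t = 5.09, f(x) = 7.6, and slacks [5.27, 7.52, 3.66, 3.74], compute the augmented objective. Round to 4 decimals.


Step 1: Compute log-barrier.
ln values: [1.662, 2.0176, 1.2975, 1.3191]
phi = -(1.662 + 2.0176 + 1.2975 + 1.3191) = -6.2961
Step 2: Compute augmented objective.
t*f(x) = 5.09*7.6 = 38.684
Total = 38.684 - 6.2961 = 32.3879


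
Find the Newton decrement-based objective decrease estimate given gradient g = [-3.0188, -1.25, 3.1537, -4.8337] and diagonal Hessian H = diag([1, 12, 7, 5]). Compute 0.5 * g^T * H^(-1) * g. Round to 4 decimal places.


Step 1: H is diagonal, so H^(-1) * g = [-3.0188, -0.1042, 0.4505, -0.9667].
Step 2: g^T H^(-1) g = sum_i g_i^2 / H_ii
  = (-3.0188)^2/1 + (-1.25)^2/12 + (3.1537)^2/7 + (-4.8337)^2/5
  = 9.1132 + 0.1302 + 1.4208 + 4.6729 = 15.3371
Step 3: Objective decrease = 0.5 * g^T H^(-1) g = 7.6686


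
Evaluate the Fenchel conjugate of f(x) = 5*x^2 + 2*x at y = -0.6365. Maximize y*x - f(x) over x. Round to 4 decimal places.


f*(y) = sup_x {y*x - a*x^2 - b*x} = sup_x {(y-b)*x - a*x^2}
FOC: (y - b) - 2a*x = 0 => x* = (y - b)/(2a)
x* = (-0.6365 - 2)/(2*5) = -0.2637
f*(-0.6365) = (y-b)^2/(4a) = (-0.6365 - 2)^2/(4*5)
= 6.9511/20 = 0.3476


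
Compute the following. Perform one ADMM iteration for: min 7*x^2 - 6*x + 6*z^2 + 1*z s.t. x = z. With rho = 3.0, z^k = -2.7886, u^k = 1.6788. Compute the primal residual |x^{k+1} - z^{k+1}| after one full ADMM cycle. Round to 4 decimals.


ADMM iteration with rho = 3.0, z^k = -2.7886, u^k = 1.6788
Step 1: x-update.
Minimize 7*x^2 - 6*x + (3.0/2)*(x + 2.7886 + 1.6788)^2
FOC: (2*7 + 3.0)*x = 6 + 3.0*(-2.7886 - 1.6788)
x^{k+1} = -0.4354
Step 2: z-update.
Minimize 6*z^2 + 1*z + (3.0/2)*(-0.4354 - z + 1.6788)^2
FOC: (2*6 + 3.0)*z = -1 + 3.0*(-0.4354 + 1.6788)
z^{k+1} = 0.182
Step 3: u-update.
u^{k+1} = 1.6788 - 0.4354 - 0.182 = 1.0614
Step 4: Primal residual = |-0.4354 - 0.182| = 0.6174


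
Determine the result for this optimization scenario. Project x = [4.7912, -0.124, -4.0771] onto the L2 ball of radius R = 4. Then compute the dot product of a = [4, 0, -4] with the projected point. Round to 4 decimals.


Step 1: Compute ||x|| (intermediates to 6 decimals).
||x|| = sqrt(4.7912^2 + (-0.124)^2 + (-4.0771)^2) = 6.292354
Step 2: Project.
Since ||x|| > R, scale = R/||x|| = 4/6.292354 = 0.635692, proj(x) = scale * x
proj(x) = [3.045728, -0.078826, -2.59178]
Step 3: Dot product.
a^T * proj(x) = 4*3.045728 + 0*(-0.078826) - 4*(-2.59178) = 22.55


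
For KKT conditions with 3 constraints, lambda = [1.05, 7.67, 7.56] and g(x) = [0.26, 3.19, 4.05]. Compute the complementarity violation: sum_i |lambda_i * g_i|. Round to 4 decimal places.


KKT complementary slackness check:
lambda_1 * g_1 = 1.05 * 0.26 = 0.273
lambda_2 * g_2 = 7.67 * 3.19 = 24.4673
lambda_3 * g_3 = 7.56 * 4.05 = 30.618
Total violation = 0.273 + 24.4673 + 30.618 = 55.3583


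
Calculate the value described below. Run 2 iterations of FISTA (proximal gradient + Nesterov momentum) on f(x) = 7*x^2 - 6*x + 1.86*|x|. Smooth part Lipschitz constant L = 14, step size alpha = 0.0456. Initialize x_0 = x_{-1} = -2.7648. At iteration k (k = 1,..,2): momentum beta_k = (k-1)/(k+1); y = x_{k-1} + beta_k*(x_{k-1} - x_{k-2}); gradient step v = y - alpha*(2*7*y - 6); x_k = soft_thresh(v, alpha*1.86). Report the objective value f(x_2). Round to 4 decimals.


FISTA on f(x) = 7*x^2 - 6*x + 1.86*|x|
L = 14, alpha = 0.0456
Iteration 1: beta = 0.0, y = -2.7648 + 0.0*(-2.7648 + 2.7648) = -2.7648
  grad(y) = -44.7072, v = y - alpha*grad = -0.7262
  prox(v) = soft_thresh(-0.7262, 0.0848) = -0.6413
Iteration 2: beta = 0.3333, y = -0.6413 + 0.3333*(-0.6413 + 2.7648) = 0.0665
  grad(y) = -5.0692, v = y - alpha*grad = 0.2976
  prox(v) = soft_thresh(0.2976, 0.0848) = 0.2128
f(x_2) = 7*0.2128^2 - 6*0.2128 + 1.86*|0.2128| = -0.564


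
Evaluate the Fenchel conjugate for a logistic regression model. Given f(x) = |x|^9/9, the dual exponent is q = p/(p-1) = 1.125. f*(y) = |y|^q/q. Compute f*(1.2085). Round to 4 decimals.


The conjugate exponent q satisfies 1/p + 1/q = 1.
p = 9, so q = 9/(9 - 1) = 1.125
|y|^q = 1.2085^1.125 = 1.2374
f*(1.2085) = 1.2374 / 1.125 = 1.1


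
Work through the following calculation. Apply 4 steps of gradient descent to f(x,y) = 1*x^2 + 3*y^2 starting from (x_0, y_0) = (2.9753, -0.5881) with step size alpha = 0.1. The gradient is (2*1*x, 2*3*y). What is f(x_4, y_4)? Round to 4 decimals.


Gradient descent on f(x,y) = 1*x^2 + 3*y^2.
Starting point: (2.9753, -0.5881), alpha = 0.1
Step 1: grad_x = 2*1*2.9753 = 5.9506, grad_y = 2*3*-0.5881 = -3.5286
  x_1 = 2.9753 - 0.1*5.9506 = 2.3802
  y_1 = -0.5881 - 0.1*-3.5286 = -0.2352
Step 2: grad_x = 2*1*2.3802 = 4.7605, grad_y = 2*3*-0.2352 = -1.4114
  x_2 = 2.3802 - 0.1*4.7605 = 1.9042
  y_2 = -0.2352 - 0.1*-1.4114 = -0.0941
Step 3: grad_x = 2*1*1.9042 = 3.8084, grad_y = 2*3*-0.0941 = -0.5646
  x_3 = 1.9042 - 0.1*3.8084 = 1.5234
  y_3 = -0.0941 - 0.1*-0.5646 = -0.0376
Step 4: grad_x = 2*1*1.5234 = 3.0467, grad_y = 2*3*-0.0376 = -0.2258
  x_4 = 1.5234 - 0.1*3.0467 = 1.2187
  y_4 = -0.0376 - 0.1*-0.2258 = -0.0151
f(1.2187, -0.0151) = 1*1.2187^2 + 3*(-0.0151)^2 = 1.4859
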